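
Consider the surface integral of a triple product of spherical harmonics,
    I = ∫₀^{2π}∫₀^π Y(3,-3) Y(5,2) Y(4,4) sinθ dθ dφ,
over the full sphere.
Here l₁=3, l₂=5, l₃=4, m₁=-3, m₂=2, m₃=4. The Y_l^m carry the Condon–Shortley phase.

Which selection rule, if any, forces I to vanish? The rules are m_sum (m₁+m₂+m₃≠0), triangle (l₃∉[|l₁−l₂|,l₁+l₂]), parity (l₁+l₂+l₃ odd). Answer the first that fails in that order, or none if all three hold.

m_sum

m₁+m₂+m₃ = -3 + 2 + 4 = 3  ✗
triangle: |3−5|=2 ≤ l₃=4 ≤ 3+5=8
parity: l₁+l₂+l₃ = 12 is even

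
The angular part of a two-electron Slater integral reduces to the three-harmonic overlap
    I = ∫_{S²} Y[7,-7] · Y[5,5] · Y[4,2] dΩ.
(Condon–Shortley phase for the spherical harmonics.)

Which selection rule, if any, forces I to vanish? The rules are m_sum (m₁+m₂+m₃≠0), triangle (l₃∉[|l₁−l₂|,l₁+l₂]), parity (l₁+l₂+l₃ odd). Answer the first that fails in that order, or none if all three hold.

Σmᵢ = 0  ✓
l₃∈[|l₁−l₂|,l₁+l₂]=[2,12], have l₃=4  ✓
Σlᵢ = 16 ⇒ even  ✓

none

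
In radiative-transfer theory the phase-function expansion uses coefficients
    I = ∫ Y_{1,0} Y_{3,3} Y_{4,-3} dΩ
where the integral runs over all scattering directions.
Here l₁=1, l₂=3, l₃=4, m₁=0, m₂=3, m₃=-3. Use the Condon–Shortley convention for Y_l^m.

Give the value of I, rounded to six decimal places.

Checks pass: Σm=0; 8 even; l₃=4∈[2,4].
(2·1+1)(2·3+1)(2·4+1) = 189
Δ: 0! 2! 6! / 9! → 1/252
sum: t=0:+1/36 = 1/36
3j²(1 3 4; 0 0 0) = Δ·Π!·Σ² = 4/63  (sign +1)
sum: t=0:+1/720 = 1/720
3j²(1 3 4; 0 3 -3) = Δ·Π!·Σ² = 1/36  (sign -1)
combine: 4πI² = 189·4/63·1/36 = 1/3
take √, sign -1: I = -0.16286750

-0.162868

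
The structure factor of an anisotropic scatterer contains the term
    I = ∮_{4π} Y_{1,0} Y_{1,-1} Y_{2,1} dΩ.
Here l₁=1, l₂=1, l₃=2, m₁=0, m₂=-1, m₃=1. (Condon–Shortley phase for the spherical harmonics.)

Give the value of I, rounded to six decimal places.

-0.218510

Rules hold: Σm=0, L=4 even, 0≤2≤2.
N = 3·3·5 = 45
Δ = 0!·2!·2!/5! = 1/30
Racah Σ t=0..0: t=0:+1/1 = 1/1
⇒ 3j(1 1 2; 0 0 0)² = 2/15, sgn +1
Racah Σ t=0..0: t=0:+1/2 = 1/2
⇒ 3j(1 1 2; 0 -1 1)² = 1/10, sgn -1
4πI² = N·(3j₀)²·(3jₘ)² = 3/5
I = -1·√(0.6/4π) = -0.21850969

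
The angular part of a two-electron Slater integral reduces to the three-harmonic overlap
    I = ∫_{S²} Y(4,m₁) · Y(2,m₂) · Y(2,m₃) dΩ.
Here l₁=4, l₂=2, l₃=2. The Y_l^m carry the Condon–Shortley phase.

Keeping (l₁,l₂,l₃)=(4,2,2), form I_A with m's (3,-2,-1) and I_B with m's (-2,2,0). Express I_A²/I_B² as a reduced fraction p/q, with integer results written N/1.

l's match ⇒ only the (l;m) 3-j factors differ between A and B.
A: triangle coeff Δ(4,2,2) = 1/630; Σ_t [0,0]: t=0:+1/144 = 1/144; (3j)²=1/18 [(4 2 2; 3 -2 -1)], sign=-1
B: triangle coeff Δ(4,2,2) = 1/630; Σ_t [4,4]: t=4:+1/96 = 1/96; (3j)²=1/42 [(4 2 2; -2 2 0)], sign=+1
I_A²/I_B² = (1/18)/(1/42) = 7/3

7/3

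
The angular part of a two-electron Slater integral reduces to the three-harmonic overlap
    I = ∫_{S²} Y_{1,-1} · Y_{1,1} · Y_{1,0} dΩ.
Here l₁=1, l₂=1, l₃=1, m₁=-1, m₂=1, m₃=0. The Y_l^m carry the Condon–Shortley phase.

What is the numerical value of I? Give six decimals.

0.000000

L=3 odd ⇒ parity kills the (l;000) factor ⇒ I = 0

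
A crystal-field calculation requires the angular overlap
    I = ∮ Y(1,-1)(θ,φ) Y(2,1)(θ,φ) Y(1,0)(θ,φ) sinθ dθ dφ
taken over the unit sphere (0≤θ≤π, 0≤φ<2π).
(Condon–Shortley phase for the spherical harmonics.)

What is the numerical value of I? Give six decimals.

Rules hold: Σm=0, L=4 even, 1≤1≤3.
N = 3·5·3 = 45
Δ = 2!·0!·2!/5! = 1/30
Racah Σ t=1..1: t=1:−1/1 = -1/1
⇒ 3j(1 2 1; 0 0 0)² = 2/15, sgn +1
Racah Σ t=2..2: t=2:+1/2 = 1/2
⇒ 3j(1 2 1; -1 1 0)² = 1/10, sgn -1
4πI² = N·(3j₀)²·(3jₘ)² = 3/5
I = -1·√(0.6/4π) = -0.21850969

-0.218510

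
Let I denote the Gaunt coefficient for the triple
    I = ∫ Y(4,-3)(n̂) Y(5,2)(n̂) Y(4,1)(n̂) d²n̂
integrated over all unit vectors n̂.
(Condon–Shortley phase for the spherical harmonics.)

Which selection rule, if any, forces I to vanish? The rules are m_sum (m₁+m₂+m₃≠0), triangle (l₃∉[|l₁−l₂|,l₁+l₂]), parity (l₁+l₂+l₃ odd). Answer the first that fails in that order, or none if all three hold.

parity

m₁+m₂+m₃ = -3 + 2 + 1 = 0  ✓
triangle: |4−5|=1 ≤ l₃=4 ≤ 4+5=9  ✓
parity: l₁+l₂+l₃ = 13 is odd  ✗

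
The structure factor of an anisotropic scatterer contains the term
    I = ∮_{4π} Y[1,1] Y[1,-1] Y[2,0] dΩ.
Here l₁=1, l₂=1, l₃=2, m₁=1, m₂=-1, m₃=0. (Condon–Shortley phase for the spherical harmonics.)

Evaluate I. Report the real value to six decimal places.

m-sum 0 ✓  L=4 even ✓  0≤2≤2 ✓
Π(2lᵢ+1) = 3×3×5 = 45
triangle coeff Δ(1,1,2) = 1/30
Σ_t [0,0]: t=0:+1/1 = 1/1
(3j)²=2/15 [(1 1 2; 0 0 0)], sign=+1
Σ_t [0,0]: t=0:+1/4 = 1/4
(3j)²=1/30 [(1 1 2; 1 -1 0)], sign=+1
⇒ 4πI² = 1/5
I = (+1)√(1/5/(4π)) = 0.12615663

0.126157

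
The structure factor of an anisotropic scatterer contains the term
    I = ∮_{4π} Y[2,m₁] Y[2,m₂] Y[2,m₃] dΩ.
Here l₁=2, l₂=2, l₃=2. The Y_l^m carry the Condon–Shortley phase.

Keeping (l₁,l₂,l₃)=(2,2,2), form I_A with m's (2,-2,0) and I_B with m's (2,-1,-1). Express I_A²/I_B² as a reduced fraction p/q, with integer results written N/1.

Same 2,2,2: normalisation and zero-m 3j drop out of the ratio.
A: Δ: 2! 2! 2! / 7! → 1/630; sum: t=0:+1/8 = 1/8; 3j²(2 2 2; 2 -2 0) = Δ·Π!·Σ² = 2/35  (sign +1)
B: Δ: 2! 2! 2! / 7! → 1/630; sum: t=0:+1/4 = 1/4; 3j²(2 2 2; 2 -1 -1) = Δ·Π!·Σ² = 3/35  (sign -1)
I_A²/I_B² = (2/35)/(3/35) = 2/3

2/3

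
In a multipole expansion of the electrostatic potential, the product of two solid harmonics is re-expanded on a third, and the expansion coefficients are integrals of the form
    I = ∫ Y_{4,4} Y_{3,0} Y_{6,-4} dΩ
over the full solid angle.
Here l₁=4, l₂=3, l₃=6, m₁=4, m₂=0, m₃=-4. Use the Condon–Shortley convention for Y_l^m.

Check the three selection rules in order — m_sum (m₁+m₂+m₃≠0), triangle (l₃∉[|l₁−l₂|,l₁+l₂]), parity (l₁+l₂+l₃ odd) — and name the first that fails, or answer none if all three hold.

parity

m₁+m₂+m₃ = 4 + 0 − 4 = 0  ✓
triangle: |4−3|=1 ≤ l₃=6 ≤ 4+3=7  ✓
parity: l₁+l₂+l₃ = 13 is odd  ✗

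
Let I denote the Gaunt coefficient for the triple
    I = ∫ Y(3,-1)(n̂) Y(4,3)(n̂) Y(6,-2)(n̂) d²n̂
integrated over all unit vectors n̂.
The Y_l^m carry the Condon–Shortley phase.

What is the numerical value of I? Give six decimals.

0.000000

Σlᵢ=13 odd — θ-integrand is odd under cosθ→−cosθ; I=0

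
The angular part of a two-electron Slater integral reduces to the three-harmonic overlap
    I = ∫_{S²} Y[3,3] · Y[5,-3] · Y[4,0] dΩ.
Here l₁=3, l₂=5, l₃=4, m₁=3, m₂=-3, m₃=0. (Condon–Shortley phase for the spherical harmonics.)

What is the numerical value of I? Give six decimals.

m-sum 0 ✓  L=12 even ✓  2≤4≤8 ✓
Π(2lᵢ+1) = 7×11×9 = 693
triangle coeff Δ(3,5,4) = 1/180180
Σ_t [1,3]: t=1:−1/576 t=2:+1/144 t=3:−1/576 = 1/288
(3j)²=20/1001 [(3 5 4; 0 0 0)], sign=+1
Σ_t [0,0]: t=0:+1/2304 = 1/2304
(3j)²=5/143 [(3 5 4; 3 -3 0)], sign=+1
⇒ 4πI² = 900/1859
I = (+1)√(900/1859/(4π)) = 0.19628026

0.196280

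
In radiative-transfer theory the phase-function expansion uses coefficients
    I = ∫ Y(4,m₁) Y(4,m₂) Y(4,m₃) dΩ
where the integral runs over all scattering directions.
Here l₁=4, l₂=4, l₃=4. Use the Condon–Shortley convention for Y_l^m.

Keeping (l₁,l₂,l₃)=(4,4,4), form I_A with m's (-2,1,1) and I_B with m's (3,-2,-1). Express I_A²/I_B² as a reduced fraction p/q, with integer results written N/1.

36/7

Shared (l₁,l₂,l₃)=(4,4,4): N and (l;000)² cancel in I_A²/I_B².
A: Δ = 4!·4!·4!/13! = 1/450450; Racah Σ t=2..4: t=2:+1/576 t=3:−1/144 t=4:+1/576 = -1/288; ⇒ 3j(4 4 4; -2 1 1)² = 20/1001, sgn +1
B: Δ = 4!·4!·4!/13! = 1/450450; Racah Σ t=0..1: t=0:+1/576 t=1:−1/864 = 1/1728; ⇒ 3j(4 4 4; 3 -2 -1)² = 5/1287, sgn -1
I_A²/I_B² = (20/1001)/(5/1287) = 36/7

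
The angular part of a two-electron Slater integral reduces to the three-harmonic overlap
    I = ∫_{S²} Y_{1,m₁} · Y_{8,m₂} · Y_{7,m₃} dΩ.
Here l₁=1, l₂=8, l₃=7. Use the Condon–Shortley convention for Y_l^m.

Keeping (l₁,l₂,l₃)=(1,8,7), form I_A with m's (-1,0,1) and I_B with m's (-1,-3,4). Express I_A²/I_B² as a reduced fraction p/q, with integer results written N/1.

l's match ⇒ only the (l;m) 3-j factors differ between A and B.
A: triangle coeff Δ(1,8,7) = 1/2040; Σ_t [2,2]: t=2:+1/58060800 = 1/58060800; (3j)²=7/510 [(1 8 7; -1 0 1)], sign=+1
B: triangle coeff Δ(1,8,7) = 1/2040; Σ_t [2,2]: t=2:+1/479001600 = 1/479001600; (3j)²=1/204 [(1 8 7; -1 -3 4)], sign=-1
I_A²/I_B² = (7/510)/(1/204) = 14/5

14/5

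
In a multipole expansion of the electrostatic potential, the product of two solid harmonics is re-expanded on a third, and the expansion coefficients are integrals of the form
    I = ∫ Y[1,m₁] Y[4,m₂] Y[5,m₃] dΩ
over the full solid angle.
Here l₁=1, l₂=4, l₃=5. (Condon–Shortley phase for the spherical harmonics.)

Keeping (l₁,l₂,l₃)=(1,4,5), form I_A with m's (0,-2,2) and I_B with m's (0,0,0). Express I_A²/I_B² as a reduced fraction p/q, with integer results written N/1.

Shared (l₁,l₂,l₃)=(1,4,5): N and (l;000)² cancel in I_A²/I_B².
A: Δ = 0!·2!·8!/11! = 1/495; Racah Σ t=0..0: t=0:+1/1440 = 1/1440; ⇒ 3j(1 4 5; 0 -2 2)² = 7/165, sgn -1
B: Δ = 0!·2!·8!/11! = 1/495; Racah Σ t=0..0: t=0:+1/576 = 1/576; ⇒ 3j(1 4 5; 0 0 0)² = 5/99, sgn -1
I_A²/I_B² = (7/165)/(5/99) = 21/25

21/25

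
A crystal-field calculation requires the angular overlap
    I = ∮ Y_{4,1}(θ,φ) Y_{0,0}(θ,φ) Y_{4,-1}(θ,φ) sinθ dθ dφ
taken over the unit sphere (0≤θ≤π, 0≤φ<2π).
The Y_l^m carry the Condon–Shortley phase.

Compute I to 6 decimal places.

-0.282095

m-sum 0 ✓  L=8 even ✓  4≤4≤4 ✓
Π(2lᵢ+1) = 9×1×9 = 81
triangle coeff Δ(4,0,4) = 1/9
Σ_t [0,0]: t=0:+1/576 = 1/576
(3j)²=1/9 [(4 0 4; 0 0 0)], sign=+1
Σ_t [0,0]: t=0:+1/720 = 1/720
(3j)²=1/9 [(4 0 4; 1 0 -1)], sign=-1
⇒ 4πI² = 1/1
I = (-1)√(1/1/(4π)) = -0.28209479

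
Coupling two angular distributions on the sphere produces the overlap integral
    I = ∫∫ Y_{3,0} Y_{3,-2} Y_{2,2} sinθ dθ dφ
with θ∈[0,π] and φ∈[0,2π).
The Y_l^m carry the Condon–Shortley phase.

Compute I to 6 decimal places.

-0.188063

m-sum 0 ✓  L=8 even ✓  0≤2≤6 ✓
Π(2lᵢ+1) = 7×7×5 = 245
triangle coeff Δ(3,3,2) = 1/3780
Σ_t [1,3]: t=1:−1/24 t=2:+1/4 t=3:−1/24 = 1/6
(3j)²=4/105 [(3 3 2; 0 0 0)], sign=+1
Σ_t [1,1]: t=1:−1/24 = -1/24
(3j)²=1/21 [(3 3 2; 0 -2 2)], sign=-1
⇒ 4πI² = 4/9
I = (-1)√(4/9/(4π)) = -0.18806319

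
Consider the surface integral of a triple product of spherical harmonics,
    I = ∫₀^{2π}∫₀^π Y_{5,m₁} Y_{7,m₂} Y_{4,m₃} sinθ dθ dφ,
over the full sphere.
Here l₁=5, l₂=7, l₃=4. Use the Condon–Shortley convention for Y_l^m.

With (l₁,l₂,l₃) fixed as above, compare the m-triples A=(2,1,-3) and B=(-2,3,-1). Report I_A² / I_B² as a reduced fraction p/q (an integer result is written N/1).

8575/5547

Shared (l₁,l₂,l₃)=(5,7,4): N and (l;000)² cancel in I_A²/I_B².
A: Δ = 8!·2!·6!/17! = 1/6126120; Racah Σ t=2..3: t=2:+1/1036800 t=3:−1/172800 = -1/207360; ⇒ 3j(5 7 4; 2 1 -3)² = 245/14586, sgn +1
B: Δ = 8!·2!·6!/17! = 1/6126120; Racah Σ t=5..7: t=5:−1/172800 t=6:+1/69120 t=7:−1/362880 = 43/7257600; ⇒ 3j(5 7 4; -2 3 -1)² = 1849/170170, sgn -1
I_A²/I_B² = (245/14586)/(1849/170170) = 8575/5547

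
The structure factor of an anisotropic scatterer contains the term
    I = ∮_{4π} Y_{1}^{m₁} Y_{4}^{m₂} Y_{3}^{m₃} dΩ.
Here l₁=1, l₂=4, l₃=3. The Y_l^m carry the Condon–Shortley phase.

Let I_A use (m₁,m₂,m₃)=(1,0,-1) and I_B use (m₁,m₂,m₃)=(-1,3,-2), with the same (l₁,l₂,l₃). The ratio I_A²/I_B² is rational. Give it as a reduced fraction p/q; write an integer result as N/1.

2/7

Same 1,4,3: normalisation and zero-m 3j drop out of the ratio.
A: Δ: 2! 0! 6! / 9! → 1/252; sum: t=0:+1/96 = 1/96; 3j²(1 4 3; 1 0 -1) = Δ·Π!·Σ² = 1/42  (sign +1)
B: Δ: 2! 0! 6! / 9! → 1/252; sum: t=2:+1/240 = 1/240; 3j²(1 4 3; -1 3 -2) = Δ·Π!·Σ² = 1/12  (sign -1)
I_A²/I_B² = (1/42)/(1/12) = 2/7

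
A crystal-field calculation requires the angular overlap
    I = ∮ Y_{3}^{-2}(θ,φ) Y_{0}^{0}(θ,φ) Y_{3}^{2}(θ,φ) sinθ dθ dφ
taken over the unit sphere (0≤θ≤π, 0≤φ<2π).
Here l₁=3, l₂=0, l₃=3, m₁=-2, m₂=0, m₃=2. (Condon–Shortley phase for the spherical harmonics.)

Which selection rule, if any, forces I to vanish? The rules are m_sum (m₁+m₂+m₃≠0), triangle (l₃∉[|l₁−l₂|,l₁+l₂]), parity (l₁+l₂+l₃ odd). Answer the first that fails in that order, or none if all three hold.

Σmᵢ = 0  ✓
l₃∈[|l₁−l₂|,l₁+l₂]=[3,3], have l₃=3  ✓
Σlᵢ = 6 ⇒ even  ✓

none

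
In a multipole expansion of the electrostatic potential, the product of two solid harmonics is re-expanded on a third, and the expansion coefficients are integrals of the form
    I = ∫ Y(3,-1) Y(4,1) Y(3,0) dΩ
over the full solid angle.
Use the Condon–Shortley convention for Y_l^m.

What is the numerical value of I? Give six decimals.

-0.099323

Checks pass: Σm=0; 10 even; l₃=3∈[1,7].
(2·3+1)(2·4+1)(2·3+1) = 441
Δ: 4! 2! 4! / 11! → 1/34650
sum: t=1:−1/72 t=2:+1/16 t=3:−1/72 = 5/144
3j²(3 4 3; 0 0 0) = Δ·Π!·Σ² = 2/77  (sign -1)
sum: t=2:+1/48 t=3:−1/24 t=4:+1/288 = -5/288
3j²(3 4 3; -1 1 0) = Δ·Π!·Σ² = 5/462  (sign +1)
combine: 4πI² = 441·2/77·5/462 = 15/121
take √, sign -1: I = -0.09932258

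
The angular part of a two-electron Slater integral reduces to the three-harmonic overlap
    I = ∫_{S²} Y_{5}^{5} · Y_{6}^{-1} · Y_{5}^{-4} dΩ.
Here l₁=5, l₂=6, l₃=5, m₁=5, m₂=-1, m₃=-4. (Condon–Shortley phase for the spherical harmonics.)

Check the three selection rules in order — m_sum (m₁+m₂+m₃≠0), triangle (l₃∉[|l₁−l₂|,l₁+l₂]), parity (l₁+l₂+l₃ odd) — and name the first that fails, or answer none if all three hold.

none

Σmᵢ = 0  ✓
l₃∈[|l₁−l₂|,l₁+l₂]=[1,11], have l₃=5  ✓
Σlᵢ = 16 ⇒ even  ✓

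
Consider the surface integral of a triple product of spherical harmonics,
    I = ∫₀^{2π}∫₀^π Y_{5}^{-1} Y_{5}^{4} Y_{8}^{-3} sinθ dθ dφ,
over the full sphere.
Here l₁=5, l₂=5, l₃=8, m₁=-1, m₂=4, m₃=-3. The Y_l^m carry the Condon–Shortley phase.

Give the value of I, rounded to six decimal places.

m-sum 0 ✓  L=18 even ✓  0≤8≤10 ✓
Π(2lᵢ+1) = 11×11×17 = 2057
triangle coeff Δ(5,5,8) = 1/37413090
Σ_t [0,2]: t=0:+1/1036800 t=1:−1/331776 t=2:+1/1036800 = -1/921600
(3j)²=490/46189 [(5 5 8; 0 0 0)], sign=-1
Σ_t [1,2]: t=1:−1/29030400 t=2:+1/5806080 = 1/7257600
(3j)²=64/4199 [(5 5 8; -1 4 -3)], sign=-1
⇒ 4πI² = 344960/1037153
I = (+1)√(344960/1037153/(4π)) = 0.16268894

0.162689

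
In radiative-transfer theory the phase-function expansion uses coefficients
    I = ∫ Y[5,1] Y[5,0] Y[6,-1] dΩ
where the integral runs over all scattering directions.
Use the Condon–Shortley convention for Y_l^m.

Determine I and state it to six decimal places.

Rules hold: Σm=0, L=16 even, 0≤6≤10.
N = 11·11·13 = 1573
Δ = 4!·6!·6!/17! = 1/28588560
Racah Σ t=0..4: t=0:+1/345600 t=1:−1/13824 t=2:+1/5184 t=3:−1/13824 t=4:+1/345600 = 7/129600
⇒ 3j(5 5 6; 0 0 0)² = 80/7293, sgn +1
Racah Σ t=0..4: t=0:+1/138240 t=1:−1/10368 t=2:+1/6912 t=3:−1/34560 t=4:+1/2073600 = 7/259200
⇒ 3j(5 5 6; 1 0 -1)² = 28/7293, sgn -1
4πI² = N·(3j₀)²·(3jₘ)² = 2240/33813
I = -1·√(0.0662467/4π) = -0.07260679

-0.072607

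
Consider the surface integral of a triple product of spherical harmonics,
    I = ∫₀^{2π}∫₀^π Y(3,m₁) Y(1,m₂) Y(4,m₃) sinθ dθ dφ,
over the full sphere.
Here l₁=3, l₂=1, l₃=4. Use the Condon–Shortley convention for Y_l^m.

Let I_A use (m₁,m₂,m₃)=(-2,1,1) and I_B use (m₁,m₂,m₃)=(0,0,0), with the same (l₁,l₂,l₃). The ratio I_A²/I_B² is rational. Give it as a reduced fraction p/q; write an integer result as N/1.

3/16

Shared (l₁,l₂,l₃)=(3,1,4): N and (l;000)² cancel in I_A²/I_B².
A: Δ = 0!·6!·2!/9! = 1/252; Racah Σ t=0..0: t=0:+1/240 = 1/240; ⇒ 3j(3 1 4; -2 1 1)² = 1/84, sgn -1
B: Δ = 0!·6!·2!/9! = 1/252; Racah Σ t=0..0: t=0:+1/36 = 1/36; ⇒ 3j(3 1 4; 0 0 0)² = 4/63, sgn +1
I_A²/I_B² = (1/84)/(4/63) = 3/16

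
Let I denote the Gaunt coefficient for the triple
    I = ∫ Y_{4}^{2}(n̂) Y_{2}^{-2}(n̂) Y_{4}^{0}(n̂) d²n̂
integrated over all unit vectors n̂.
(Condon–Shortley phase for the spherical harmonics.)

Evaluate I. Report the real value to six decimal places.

m-sum 0 ✓  L=10 even ✓  2≤4≤6 ✓
Π(2lᵢ+1) = 9×5×9 = 405
triangle coeff Δ(4,2,4) = 1/13860
Σ_t [0,2]: t=0:+1/192 t=1:−1/36 t=2:+1/192 = -5/288
(3j)²=20/693 [(4 2 4; 0 0 0)], sign=-1
Σ_t [0,0]: t=0:+1/192 = 1/192
(3j)²=3/77 [(4 2 4; 2 -2 0)], sign=+1
⇒ 4πI² = 2700/5929
I = (-1)√(2700/5929/(4π)) = -0.19036462

-0.190365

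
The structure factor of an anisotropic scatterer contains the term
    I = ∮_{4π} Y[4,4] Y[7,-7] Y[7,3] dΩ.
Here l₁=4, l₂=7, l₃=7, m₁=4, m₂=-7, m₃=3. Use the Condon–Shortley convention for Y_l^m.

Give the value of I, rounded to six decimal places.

-0.043650

Checks pass: Σm=0; 18 even; l₃=7∈[3,11].
(2·4+1)(2·7+1)(2·7+1) = 2025
Δ: 4! 4! 10! / 19! → 1/58198140
sum: t=0:+1/17418240 t=1:−1/622080 t=2:+1/230400 t=3:−1/622080 t=4:+1/17418240 = 1/806400
3j²(4 7 7; 0 0 0) = Δ·Π!·Σ² = 2268/230945  (sign -1)
sum: t=0:+1/2090188800 = 1/2090188800
3j²(4 7 7; 4 -7 3) = Δ·Π!·Σ² = 7/5814  (sign +1)
combine: 4πI² = 2025·2268/230945·7/5814 = 357210/14919047
take √, sign -1: I = -0.04365021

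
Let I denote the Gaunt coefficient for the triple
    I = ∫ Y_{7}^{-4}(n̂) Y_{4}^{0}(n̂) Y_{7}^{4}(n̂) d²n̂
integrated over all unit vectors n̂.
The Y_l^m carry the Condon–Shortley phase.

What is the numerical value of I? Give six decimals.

-0.116089

Rules hold: Σm=0, L=18 even, 3≤7≤11.
N = 15·9·15 = 2025
Δ = 4!·10!·4!/19! = 1/58198140
Racah Σ t=0..4: t=0:+1/17418240 t=1:−1/622080 t=2:+1/230400 t=3:−1/622080 t=4:+1/17418240 = 1/806400
⇒ 3j(7 4 7; 0 0 0)² = 2268/230945, sgn -1
Racah Σ t=1..4: t=1:−1/130636800 t=2:+1/5806080 t=3:−1/2903040 t=4:+1/17418240 = -1/8164800
⇒ 3j(7 4 7; -4 0 4)² = 11264/1322685, sgn +1
4πI² = N·(3j₀)²·(3jₘ)² = 2985984/17631601
I = -1·√(0.169354/4π) = -0.11608950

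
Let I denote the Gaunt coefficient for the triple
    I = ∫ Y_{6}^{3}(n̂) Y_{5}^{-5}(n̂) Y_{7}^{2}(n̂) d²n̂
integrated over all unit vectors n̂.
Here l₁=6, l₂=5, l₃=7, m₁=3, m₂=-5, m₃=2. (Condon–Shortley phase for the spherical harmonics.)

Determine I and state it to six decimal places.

0.140567

Checks pass: Σm=0; 18 even; l₃=7∈[1,11].
(2·6+1)(2·5+1)(2·7+1) = 2145
Δ: 4! 8! 6! / 19! → 1/174594420
sum: t=0:+1/4147200 t=1:−1/207360 t=2:+1/82944 t=3:−1/207360 t=4:+1/4147200 = 1/345600
3j²(6 5 7; 0 0 0) = Δ·Π!·Σ² = 420/46189  (sign -1)
sum: t=0:+1/12441600 = 1/12441600
3j²(6 5 7; 3 -5 2) = Δ·Π!·Σ² = 588/46189  (sign -1)
combine: 4πI² = 2145·420/46189·588/46189 = 3704400/14919047
take √, sign +1: I = 0.14056703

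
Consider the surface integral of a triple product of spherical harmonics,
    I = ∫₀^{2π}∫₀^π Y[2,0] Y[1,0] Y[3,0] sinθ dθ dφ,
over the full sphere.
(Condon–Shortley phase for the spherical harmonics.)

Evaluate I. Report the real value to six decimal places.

Rules hold: Σm=0, L=6 even, 1≤3≤3.
N = 5·3·7 = 105
Δ = 0!·4!·2!/7! = 1/105
Racah Σ t=0..0: t=0:+1/4 = 1/4
⇒ 3j(2 1 3; 0 0 0)² = 3/35, sgn -1
(m-triple is (0,0,0) — same symbol as above.)
4πI² = N·(3j₀)²·(3jₘ)² = 27/35
I = +1·√(0.771429/4π) = 0.24776670

0.247767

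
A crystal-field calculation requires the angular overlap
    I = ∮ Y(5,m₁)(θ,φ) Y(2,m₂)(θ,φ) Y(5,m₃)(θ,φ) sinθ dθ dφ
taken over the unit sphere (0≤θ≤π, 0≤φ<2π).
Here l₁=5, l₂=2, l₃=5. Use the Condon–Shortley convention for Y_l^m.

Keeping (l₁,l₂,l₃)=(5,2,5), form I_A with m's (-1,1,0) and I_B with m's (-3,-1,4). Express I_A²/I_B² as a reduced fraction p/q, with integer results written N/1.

5/147

Shared (l₁,l₂,l₃)=(5,2,5): N and (l;000)² cancel in I_A²/I_B².
A: Δ = 2!·8!·2!/13! = 1/38610; Racah Σ t=1..2: t=1:−1/1440 t=2:+1/1152 = 1/5760; ⇒ 3j(5 2 5; -1 1 0)² = 1/858, sgn -1
B: Δ = 2!·8!·2!/13! = 1/38610; Racah Σ t=0..1: t=0:+1/80640 t=1:−1/10080 = -1/11520; ⇒ 3j(5 2 5; -3 -1 4)² = 49/1430, sgn +1
I_A²/I_B² = (1/858)/(49/1430) = 5/147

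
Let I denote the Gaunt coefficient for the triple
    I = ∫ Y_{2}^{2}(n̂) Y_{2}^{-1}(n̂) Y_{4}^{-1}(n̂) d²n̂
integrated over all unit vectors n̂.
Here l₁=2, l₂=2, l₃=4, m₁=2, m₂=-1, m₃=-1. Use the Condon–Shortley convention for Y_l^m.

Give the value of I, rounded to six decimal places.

m-sum 0 ✓  L=8 even ✓  0≤4≤4 ✓
Π(2lᵢ+1) = 5×5×9 = 225
triangle coeff Δ(2,2,4) = 1/630
Σ_t [0,0]: t=0:+1/16 = 1/16
(3j)²=2/35 [(2 2 4; 0 0 0)], sign=+1
Σ_t [0,0]: t=0:+1/144 = 1/144
(3j)²=1/126 [(2 2 4; 2 -1 -1)], sign=-1
⇒ 4πI² = 5/49
I = (-1)√(5/49/(4π)) = -0.09011188

-0.090112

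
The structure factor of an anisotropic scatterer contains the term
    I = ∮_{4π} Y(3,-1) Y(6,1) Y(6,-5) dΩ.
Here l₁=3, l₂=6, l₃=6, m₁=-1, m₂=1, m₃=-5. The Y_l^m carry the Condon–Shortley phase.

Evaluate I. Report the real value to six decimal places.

Σmᵢ = -5 ≠ 0, so the φ-integral vanishes; I = 0

0.000000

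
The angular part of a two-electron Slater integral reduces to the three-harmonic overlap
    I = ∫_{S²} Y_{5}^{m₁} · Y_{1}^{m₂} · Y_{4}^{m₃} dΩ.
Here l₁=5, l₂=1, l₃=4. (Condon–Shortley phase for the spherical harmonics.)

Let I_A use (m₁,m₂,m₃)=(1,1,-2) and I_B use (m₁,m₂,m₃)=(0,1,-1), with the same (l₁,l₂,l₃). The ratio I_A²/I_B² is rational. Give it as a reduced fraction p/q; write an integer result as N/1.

3/5

Shared (l₁,l₂,l₃)=(5,1,4): N and (l;000)² cancel in I_A²/I_B².
A: Δ = 2!·8!·0!/11! = 1/495; Racah Σ t=2..2: t=2:+1/2880 = 1/2880; ⇒ 3j(5 1 4; 1 1 -2)² = 2/165, sgn +1
B: Δ = 2!·8!·0!/11! = 1/495; Racah Σ t=2..2: t=2:+1/1440 = 1/1440; ⇒ 3j(5 1 4; 0 1 -1)² = 2/99, sgn -1
I_A²/I_B² = (2/165)/(2/99) = 3/5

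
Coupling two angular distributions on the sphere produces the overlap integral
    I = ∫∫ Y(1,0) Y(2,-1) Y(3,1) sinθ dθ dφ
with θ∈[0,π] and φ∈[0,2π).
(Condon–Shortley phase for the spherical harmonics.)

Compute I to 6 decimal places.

-0.233597

m-sum 0 ✓  L=6 even ✓  1≤3≤3 ✓
Π(2lᵢ+1) = 3×5×7 = 105
triangle coeff Δ(1,2,3) = 1/105
Σ_t [0,0]: t=0:+1/4 = 1/4
(3j)²=3/35 [(1 2 3; 0 0 0)], sign=-1
Σ_t [0,0]: t=0:+1/6 = 1/6
(3j)²=8/105 [(1 2 3; 0 -1 1)], sign=+1
⇒ 4πI² = 24/35
I = (-1)√(24/35/(4π)) = -0.23359668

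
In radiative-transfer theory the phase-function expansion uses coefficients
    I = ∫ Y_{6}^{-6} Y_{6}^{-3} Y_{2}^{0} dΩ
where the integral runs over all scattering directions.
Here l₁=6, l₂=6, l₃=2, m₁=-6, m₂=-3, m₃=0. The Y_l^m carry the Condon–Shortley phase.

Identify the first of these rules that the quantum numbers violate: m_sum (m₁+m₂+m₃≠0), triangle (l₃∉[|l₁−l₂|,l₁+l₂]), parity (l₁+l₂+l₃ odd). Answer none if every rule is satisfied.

m₁+m₂+m₃ = -6 − 3 + 0 = -9  ✗
triangle: |6−6|=0 ≤ l₃=2 ≤ 6+6=12
parity: l₁+l₂+l₃ = 14 is even

m_sum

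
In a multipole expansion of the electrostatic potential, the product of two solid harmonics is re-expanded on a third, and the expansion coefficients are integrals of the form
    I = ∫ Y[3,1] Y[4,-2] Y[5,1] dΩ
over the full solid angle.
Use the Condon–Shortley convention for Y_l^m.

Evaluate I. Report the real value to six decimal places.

Rules hold: Σm=0, L=12 even, 1≤5≤7.
N = 7·9·11 = 693
Δ = 2!·4!·6!/13! = 1/180180
Racah Σ t=0..2: t=0:+1/576 t=1:−1/144 t=2:+1/576 = -1/288
⇒ 3j(3 4 5; 0 0 0)² = 20/1001, sgn +1
Racah Σ t=0..2: t=0:+1/384 t=1:−1/720 t=2:+1/34560 = 43/34560
⇒ 3j(3 4 5; 1 -2 1)² = 1849/180180, sgn +1
4πI² = N·(3j₀)²·(3jₘ)² = 1849/13013
I = +1·√(0.142089/4π) = 0.10633465

0.106335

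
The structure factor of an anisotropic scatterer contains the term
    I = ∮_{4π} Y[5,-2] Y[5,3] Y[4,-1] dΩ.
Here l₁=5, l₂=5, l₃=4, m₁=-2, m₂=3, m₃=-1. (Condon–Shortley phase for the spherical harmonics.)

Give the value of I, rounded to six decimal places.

-0.118854

Rules hold: Σm=0, L=14 even, 0≤4≤10.
N = 11·11·9 = 1089
Δ = 6!·4!·4!/15! = 1/3153150
Racah Σ t=1..5: t=1:−1/69120 t=2:+1/1728 t=3:−1/576 t=4:+1/1728 t=5:−1/69120 = -7/11520
⇒ 3j(5 5 4; 0 0 0)² = 2/143, sgn -1
Racah Σ t=4..6: t=4:+1/6912 t=5:−1/2880 t=6:+1/17280 = -1/6912
⇒ 3j(5 5 4; -2 3 -1)² = 5/429, sgn +1
4πI² = N·(3j₀)²·(3jₘ)² = 30/169
I = -1·√(0.177515/4π) = -0.11885360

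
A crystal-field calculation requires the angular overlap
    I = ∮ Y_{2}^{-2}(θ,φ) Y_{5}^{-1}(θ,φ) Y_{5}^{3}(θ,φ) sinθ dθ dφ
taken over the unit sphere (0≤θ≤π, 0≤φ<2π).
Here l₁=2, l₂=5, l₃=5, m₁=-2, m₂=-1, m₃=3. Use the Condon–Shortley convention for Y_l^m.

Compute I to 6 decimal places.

0.171169

Checks pass: Σm=0; 12 even; l₃=5∈[3,7].
(2·2+1)(2·5+1)(2·5+1) = 605
Δ: 2! 2! 8! / 13! → 1/38610
sum: t=0:+1/2880 t=1:−1/576 t=2:+1/2880 = -1/960
3j²(2 5 5; 0 0 0) = Δ·Π!·Σ² = 10/429  (sign +1)
sum: t=2:+1/5760 = 1/5760
3j²(2 5 5; -2 -1 3) = Δ·Π!·Σ² = 56/2145  (sign +1)
combine: 4πI² = 605·10/429·56/2145 = 560/1521
take √, sign +1: I = 0.17116875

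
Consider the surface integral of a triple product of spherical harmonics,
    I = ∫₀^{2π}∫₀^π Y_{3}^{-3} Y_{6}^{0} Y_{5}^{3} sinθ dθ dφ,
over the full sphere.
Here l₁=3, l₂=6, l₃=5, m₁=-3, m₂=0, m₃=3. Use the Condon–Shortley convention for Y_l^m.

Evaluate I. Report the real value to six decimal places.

-0.110086

m-sum 0 ✓  L=14 even ✓  3≤5≤9 ✓
Π(2lᵢ+1) = 7×13×11 = 1001
triangle coeff Δ(3,6,5) = 1/675675
Σ_t [1,3]: t=1:−1/8640 t=2:+1/2304 t=3:−1/8640 = 7/34560
(3j)²=7/429 [(3 6 5; 0 0 0)], sign=-1
Σ_t [4,4]: t=4:+1/69120 = 1/69120
(3j)²=4/429 [(3 6 5; -3 0 3)], sign=+1
⇒ 4πI² = 196/1287
I = (-1)√(196/1287/(4π)) = -0.11008644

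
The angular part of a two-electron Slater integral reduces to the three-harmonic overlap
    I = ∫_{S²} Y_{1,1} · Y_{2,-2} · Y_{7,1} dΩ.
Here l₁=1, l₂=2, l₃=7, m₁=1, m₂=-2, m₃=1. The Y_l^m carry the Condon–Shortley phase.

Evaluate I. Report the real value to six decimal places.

triangle: need 1≤l₃≤3, have 7; I=0

0.000000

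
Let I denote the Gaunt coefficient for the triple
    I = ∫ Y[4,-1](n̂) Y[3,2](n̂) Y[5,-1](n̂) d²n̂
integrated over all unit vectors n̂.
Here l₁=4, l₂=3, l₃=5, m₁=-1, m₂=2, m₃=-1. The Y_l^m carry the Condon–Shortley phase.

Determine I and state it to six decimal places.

Rules hold: Σm=0, L=12 even, 1≤5≤7.
N = 9·7·11 = 693
Δ = 2!·6!·4!/13! = 1/180180
Racah Σ t=0..2: t=0:+1/576 t=1:−1/144 t=2:+1/576 = -1/288
⇒ 3j(4 3 5; 0 0 0)² = 20/1001, sgn +1
Racah Σ t=1..2: t=1:−1/1152 t=2:+1/432 = 5/3456
⇒ 3j(4 3 5; -1 2 -1)² = 625/36036, sgn +1
4πI² = N·(3j₀)²·(3jₘ)² = 3125/13013
I = +1·√(0.240144/4π) = 0.13823925

0.138239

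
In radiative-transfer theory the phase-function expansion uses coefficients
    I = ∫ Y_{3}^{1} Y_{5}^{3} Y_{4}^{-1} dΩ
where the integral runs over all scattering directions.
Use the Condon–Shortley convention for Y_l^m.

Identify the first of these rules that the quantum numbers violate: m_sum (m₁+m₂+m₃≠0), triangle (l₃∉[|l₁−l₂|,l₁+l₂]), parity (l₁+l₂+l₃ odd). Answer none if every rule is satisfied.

m_sum

azimuthal sum: 1 + 3 − 1 = 3  ✗
2 ≤ 4 ≤ 8 (triangle on l)
L = 3 + 5 + 4 = 12 (even)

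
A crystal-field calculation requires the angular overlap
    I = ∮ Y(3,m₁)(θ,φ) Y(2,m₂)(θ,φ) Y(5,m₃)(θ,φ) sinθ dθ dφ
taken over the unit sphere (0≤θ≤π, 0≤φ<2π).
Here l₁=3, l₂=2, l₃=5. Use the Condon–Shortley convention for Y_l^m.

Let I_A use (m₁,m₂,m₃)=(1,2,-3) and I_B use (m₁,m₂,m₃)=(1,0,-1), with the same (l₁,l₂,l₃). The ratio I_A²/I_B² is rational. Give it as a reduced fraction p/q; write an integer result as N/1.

7/9

Same 3,2,5: normalisation and zero-m 3j drop out of the ratio.
A: Δ: 0! 6! 4! / 11! → 1/2310; sum: t=0:+1/1152 = 1/1152; 3j²(3 2 5; 1 2 -3) = Δ·Π!·Σ² = 1/33  (sign +1)
B: Δ: 0! 6! 4! / 11! → 1/2310; sum: t=0:+1/192 = 1/192; 3j²(3 2 5; 1 0 -1) = Δ·Π!·Σ² = 3/77  (sign +1)
I_A²/I_B² = (1/33)/(3/77) = 7/9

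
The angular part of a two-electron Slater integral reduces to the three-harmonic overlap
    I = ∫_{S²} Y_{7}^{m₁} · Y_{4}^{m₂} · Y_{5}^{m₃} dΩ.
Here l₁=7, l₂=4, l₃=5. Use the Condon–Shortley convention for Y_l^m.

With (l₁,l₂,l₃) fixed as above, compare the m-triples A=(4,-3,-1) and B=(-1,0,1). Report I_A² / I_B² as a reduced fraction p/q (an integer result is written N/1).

Shared (l₁,l₂,l₃)=(7,4,5): N and (l;000)² cancel in I_A²/I_B².
A: Δ = 6!·8!·2!/17! = 1/6126120; Racah Σ t=0..1: t=0:+1/518400 t=1:−1/345600 = -1/1036800; ⇒ 3j(7 4 5; 4 -3 -1)² = 7/2210, sgn -1
B: Δ = 6!·8!·2!/17! = 1/6126120; Racah Σ t=2..4: t=2:+1/138240 t=3:−1/25920 t=4:+1/55296 = -11/829440; ⇒ 3j(7 4 5; -1 0 1)² = 11/1326, sgn -1
I_A²/I_B² = (7/2210)/(11/1326) = 21/55

21/55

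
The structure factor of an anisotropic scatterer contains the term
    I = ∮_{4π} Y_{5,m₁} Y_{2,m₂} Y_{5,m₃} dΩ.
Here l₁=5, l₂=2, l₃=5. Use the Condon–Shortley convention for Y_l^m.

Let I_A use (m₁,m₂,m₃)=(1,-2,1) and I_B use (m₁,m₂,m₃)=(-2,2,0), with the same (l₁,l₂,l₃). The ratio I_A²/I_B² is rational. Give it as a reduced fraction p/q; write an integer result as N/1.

15/14

Shared (l₁,l₂,l₃)=(5,2,5): N and (l;000)² cancel in I_A²/I_B².
A: Δ = 2!·8!·2!/13! = 1/38610; Racah Σ t=0..0: t=0:+1/2304 = 1/2304; ⇒ 3j(5 2 5; 1 -2 1)² = 5/143, sgn +1
B: Δ = 2!·8!·2!/13! = 1/38610; Racah Σ t=2..2: t=2:+1/2880 = 1/2880; ⇒ 3j(5 2 5; -2 2 0)² = 14/429, sgn -1
I_A²/I_B² = (5/143)/(14/429) = 15/14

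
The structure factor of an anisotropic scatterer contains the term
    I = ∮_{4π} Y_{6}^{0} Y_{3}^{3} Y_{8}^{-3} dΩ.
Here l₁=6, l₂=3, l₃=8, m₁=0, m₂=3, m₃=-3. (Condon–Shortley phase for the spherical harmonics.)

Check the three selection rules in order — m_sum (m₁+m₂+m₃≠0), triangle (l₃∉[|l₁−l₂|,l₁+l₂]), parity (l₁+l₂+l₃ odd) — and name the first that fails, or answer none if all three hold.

parity

azimuthal sum: 0 + 3 − 3 = 0  ✓
3 ≤ 8 ≤ 9 (triangle on l)  ✓
L = 6 + 3 + 8 = 17 (odd)  ✗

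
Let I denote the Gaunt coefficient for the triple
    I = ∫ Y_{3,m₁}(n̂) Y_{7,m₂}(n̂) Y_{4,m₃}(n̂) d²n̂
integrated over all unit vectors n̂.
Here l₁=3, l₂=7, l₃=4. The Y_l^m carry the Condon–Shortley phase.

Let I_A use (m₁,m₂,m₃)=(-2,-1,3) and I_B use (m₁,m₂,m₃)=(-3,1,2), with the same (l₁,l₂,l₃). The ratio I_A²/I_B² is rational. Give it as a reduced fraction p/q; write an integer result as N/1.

12/7

l's match ⇒ only the (l;m) 3-j factors differ between A and B.
A: triangle coeff Δ(3,7,4) = 1/45045; Σ_t [5,5]: t=5:−1/604800 = -1/604800; (3j)²=16/15015 [(3 7 4; -2 -1 3)], sign=+1
B: triangle coeff Δ(3,7,4) = 1/45045; Σ_t [6,6]: t=6:+1/1036800 = 1/1036800; (3j)²=4/6435 [(3 7 4; -3 1 2)], sign=+1
I_A²/I_B² = (16/15015)/(4/6435) = 12/7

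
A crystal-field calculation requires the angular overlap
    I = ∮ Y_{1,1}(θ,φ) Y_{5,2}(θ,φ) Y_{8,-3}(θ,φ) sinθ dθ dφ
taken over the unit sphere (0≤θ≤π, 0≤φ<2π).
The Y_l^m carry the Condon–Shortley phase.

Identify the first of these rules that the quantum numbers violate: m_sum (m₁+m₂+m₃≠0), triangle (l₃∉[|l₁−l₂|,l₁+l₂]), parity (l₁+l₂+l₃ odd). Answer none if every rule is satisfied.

azimuthal sum: 1 + 2 − 3 = 0  ✓
4 ≤ 8 ≤ 6 (triangle on l)  ✗
L = 1 + 5 + 8 = 14 (even)

triangle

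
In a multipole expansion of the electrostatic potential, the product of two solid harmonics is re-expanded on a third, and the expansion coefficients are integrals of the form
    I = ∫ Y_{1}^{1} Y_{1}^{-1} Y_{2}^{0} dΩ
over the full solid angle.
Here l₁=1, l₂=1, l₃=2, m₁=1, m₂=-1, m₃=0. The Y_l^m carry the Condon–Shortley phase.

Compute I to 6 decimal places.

m-sum 0 ✓  L=4 even ✓  0≤2≤2 ✓
Π(2lᵢ+1) = 3×3×5 = 45
triangle coeff Δ(1,1,2) = 1/30
Σ_t [0,0]: t=0:+1/1 = 1/1
(3j)²=2/15 [(1 1 2; 0 0 0)], sign=+1
Σ_t [0,0]: t=0:+1/4 = 1/4
(3j)²=1/30 [(1 1 2; 1 -1 0)], sign=+1
⇒ 4πI² = 1/5
I = (+1)√(1/5/(4π)) = 0.12615663

0.126157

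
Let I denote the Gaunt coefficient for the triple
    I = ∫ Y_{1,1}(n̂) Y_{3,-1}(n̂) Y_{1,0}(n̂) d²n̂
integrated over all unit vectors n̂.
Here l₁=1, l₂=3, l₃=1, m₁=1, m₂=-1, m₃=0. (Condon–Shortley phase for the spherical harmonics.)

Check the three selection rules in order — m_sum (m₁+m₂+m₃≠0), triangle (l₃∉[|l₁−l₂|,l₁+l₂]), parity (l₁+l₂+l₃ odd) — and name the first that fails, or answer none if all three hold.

triangle

m₁+m₂+m₃ = 1 − 1 + 0 = 0  ✓
triangle: |1−3|=2 ≤ l₃=1 ≤ 1+3=4  ✗
parity: l₁+l₂+l₃ = 5 is odd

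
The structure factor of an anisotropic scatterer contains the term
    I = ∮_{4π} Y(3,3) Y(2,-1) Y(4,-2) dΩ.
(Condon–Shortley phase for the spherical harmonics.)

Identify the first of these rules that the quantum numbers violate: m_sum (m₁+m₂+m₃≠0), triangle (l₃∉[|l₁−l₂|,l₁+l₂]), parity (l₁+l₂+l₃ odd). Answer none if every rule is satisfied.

azimuthal sum: 3 − 1 − 2 = 0  ✓
1 ≤ 4 ≤ 5 (triangle on l)  ✓
L = 3 + 2 + 4 = 9 (odd)  ✗

parity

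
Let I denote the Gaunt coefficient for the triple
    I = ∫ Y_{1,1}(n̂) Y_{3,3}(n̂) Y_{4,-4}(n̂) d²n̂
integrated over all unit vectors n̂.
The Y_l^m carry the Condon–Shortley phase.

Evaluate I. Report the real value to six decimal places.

m-sum 0 ✓  L=8 even ✓  2≤4≤4 ✓
Π(2lᵢ+1) = 3×7×9 = 189
triangle coeff Δ(1,3,4) = 1/252
Σ_t [0,0]: t=0:+1/36 = 1/36
(3j)²=4/63 [(1 3 4; 0 0 0)], sign=+1
Σ_t [0,0]: t=0:+1/1440 = 1/1440
(3j)²=1/9 [(1 3 4; 1 3 -4)], sign=+1
⇒ 4πI² = 4/3
I = (+1)√(4/3/(4π)) = 0.32573501

0.325735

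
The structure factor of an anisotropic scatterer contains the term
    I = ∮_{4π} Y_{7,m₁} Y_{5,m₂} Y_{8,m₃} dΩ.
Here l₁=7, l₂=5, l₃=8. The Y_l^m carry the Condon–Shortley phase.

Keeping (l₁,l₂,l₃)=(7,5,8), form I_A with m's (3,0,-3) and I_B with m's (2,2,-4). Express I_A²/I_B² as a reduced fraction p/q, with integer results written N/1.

729/1372

Same 7,5,8: normalisation and zero-m 3j drop out of the ratio.
A: Δ: 4! 10! 6! / 21! → 1/814773960; sum: t=0:+1/49766400 t=1:−1/8709120 t=2:+1/11612160 t=3:−1/104509440 t=4:+1/10450944000 = -1/55296000; 3j²(7 5 8; 3 0 -3) = Δ·Π!·Σ² = 81/33592  (sign +1)
B: Δ: 4! 10! 6! / 21! → 1/814773960; sum: t=1:−1/74649600 t=2:+1/14515200 t=3:−1/23224320 t=4:+1/313528320 = 7/447897600; 3j²(7 5 8; 2 2 -4) = Δ·Π!·Σ² = 343/75582  (sign +1)
I_A²/I_B² = (81/33592)/(343/75582) = 729/1372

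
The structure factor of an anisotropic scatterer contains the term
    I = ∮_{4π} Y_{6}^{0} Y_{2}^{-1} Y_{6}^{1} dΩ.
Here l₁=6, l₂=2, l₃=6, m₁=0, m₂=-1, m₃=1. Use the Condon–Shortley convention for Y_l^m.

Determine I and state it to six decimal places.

m-sum 0 ✓  L=14 even ✓  4≤6≤8 ✓
Π(2lᵢ+1) = 13×5×13 = 845
triangle coeff Δ(6,2,6) = 1/90090
Σ_t [0,2]: t=0:+1/69120 t=1:−1/14400 t=2:+1/69120 = -7/172800
(3j)²=14/715 [(6 2 6; 0 0 0)], sign=-1
Σ_t [0,1]: t=0:+1/34560 t=1:−1/28800 = -1/172800
(3j)²=1/1430 [(6 2 6; 0 -1 1)], sign=+1
⇒ 4πI² = 7/605
I = (-1)√(7/605/(4π)) = -0.03034355

-0.030344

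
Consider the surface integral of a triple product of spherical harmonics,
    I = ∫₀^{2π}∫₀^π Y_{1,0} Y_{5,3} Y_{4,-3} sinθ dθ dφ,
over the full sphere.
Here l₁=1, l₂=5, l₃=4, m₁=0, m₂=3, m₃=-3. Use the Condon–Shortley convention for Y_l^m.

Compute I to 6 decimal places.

m-sum 0 ✓  L=10 even ✓  4≤4≤6 ✓
Π(2lᵢ+1) = 3×11×9 = 297
triangle coeff Δ(1,5,4) = 1/495
Σ_t [1,1]: t=1:−1/576 = -1/576
(3j)²=5/99 [(1 5 4; 0 0 0)], sign=-1
Σ_t [1,1]: t=1:−1/5040 = -1/5040
(3j)²=16/495 [(1 5 4; 0 3 -3)], sign=+1
⇒ 4πI² = 16/33
I = (-1)√(16/33/(4π)) = -0.19642560

-0.196426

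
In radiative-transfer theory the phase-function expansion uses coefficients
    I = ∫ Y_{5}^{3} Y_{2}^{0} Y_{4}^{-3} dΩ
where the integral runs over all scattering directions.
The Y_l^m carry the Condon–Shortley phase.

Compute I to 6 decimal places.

l₁+l₂+l₃=11 is odd: 3j(l;000)=0 ⇒ I=0

0.000000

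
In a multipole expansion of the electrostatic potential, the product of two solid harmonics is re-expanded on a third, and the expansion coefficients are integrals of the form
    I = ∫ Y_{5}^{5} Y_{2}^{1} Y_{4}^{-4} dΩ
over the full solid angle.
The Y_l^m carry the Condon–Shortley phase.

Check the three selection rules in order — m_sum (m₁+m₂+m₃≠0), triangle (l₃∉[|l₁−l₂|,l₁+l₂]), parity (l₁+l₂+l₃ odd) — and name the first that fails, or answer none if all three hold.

m_sum

azimuthal sum: 5 + 1 − 4 = 2  ✗
3 ≤ 4 ≤ 7 (triangle on l)
L = 5 + 2 + 4 = 11 (odd)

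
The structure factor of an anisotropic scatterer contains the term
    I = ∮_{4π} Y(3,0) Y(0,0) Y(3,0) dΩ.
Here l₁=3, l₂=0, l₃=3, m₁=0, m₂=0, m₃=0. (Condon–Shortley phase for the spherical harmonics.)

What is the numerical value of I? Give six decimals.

m-sum 0 ✓  L=6 even ✓  3≤3≤3 ✓
Π(2lᵢ+1) = 7×1×7 = 49
triangle coeff Δ(3,0,3) = 1/7
Σ_t [0,0]: t=0:+1/36 = 1/36
(3j)²=1/7 [(3 0 3; 0 0 0)], sign=-1
(m-triple is (0,0,0) — same symbol as above.)
⇒ 4πI² = 1/1
I = (+1)√(1/1/(4π)) = 0.28209479

0.282095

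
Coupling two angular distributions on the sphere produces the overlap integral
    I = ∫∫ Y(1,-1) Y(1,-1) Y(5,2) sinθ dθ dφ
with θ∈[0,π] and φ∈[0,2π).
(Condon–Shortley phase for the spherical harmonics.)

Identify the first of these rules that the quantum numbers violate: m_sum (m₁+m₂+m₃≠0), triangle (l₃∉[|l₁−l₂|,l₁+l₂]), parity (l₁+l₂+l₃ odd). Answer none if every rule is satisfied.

m₁+m₂+m₃ = -1 − 1 + 2 = 0  ✓
triangle: |1−1|=0 ≤ l₃=5 ≤ 1+1=2  ✗
parity: l₁+l₂+l₃ = 7 is odd

triangle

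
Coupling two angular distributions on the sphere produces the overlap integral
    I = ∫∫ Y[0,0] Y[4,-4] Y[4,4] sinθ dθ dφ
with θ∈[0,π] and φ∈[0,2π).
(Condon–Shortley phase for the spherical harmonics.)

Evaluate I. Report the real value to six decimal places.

Checks pass: Σm=0; 8 even; l₃=4∈[4,4].
(2·0+1)(2·4+1)(2·4+1) = 81
Δ: 0! 0! 8! / 9! → 1/9
sum: t=0:+1/576 = 1/576
3j²(0 4 4; 0 0 0) = Δ·Π!·Σ² = 1/9  (sign +1)
sum: t=0:+1/40320 = 1/40320
3j²(0 4 4; 0 -4 4) = Δ·Π!·Σ² = 1/9  (sign +1)
combine: 4πI² = 81·1/9·1/9 = 1/1
take √, sign +1: I = 0.28209479

0.282095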